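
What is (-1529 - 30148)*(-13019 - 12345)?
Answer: 803455428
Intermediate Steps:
(-1529 - 30148)*(-13019 - 12345) = -31677*(-25364) = 803455428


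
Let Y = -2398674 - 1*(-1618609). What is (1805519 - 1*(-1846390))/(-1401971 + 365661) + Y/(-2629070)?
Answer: -439636761724/136226576585 ≈ -3.2272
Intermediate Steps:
Y = -780065 (Y = -2398674 + 1618609 = -780065)
(1805519 - 1*(-1846390))/(-1401971 + 365661) + Y/(-2629070) = (1805519 - 1*(-1846390))/(-1401971 + 365661) - 780065/(-2629070) = (1805519 + 1846390)/(-1036310) - 780065*(-1/2629070) = 3651909*(-1/1036310) + 156013/525814 = -3651909/1036310 + 156013/525814 = -439636761724/136226576585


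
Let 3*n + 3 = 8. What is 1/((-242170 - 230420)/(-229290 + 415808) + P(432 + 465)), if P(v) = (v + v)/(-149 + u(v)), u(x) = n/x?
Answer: -18696284543/272482804908 ≈ -0.068614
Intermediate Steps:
n = 5/3 (n = -1 + (⅓)*8 = -1 + 8/3 = 5/3 ≈ 1.6667)
u(x) = 5/(3*x)
P(v) = 2*v/(-149 + 5/(3*v)) (P(v) = (v + v)/(-149 + 5/(3*v)) = (2*v)/(-149 + 5/(3*v)) = 2*v/(-149 + 5/(3*v)))
1/((-242170 - 230420)/(-229290 + 415808) + P(432 + 465)) = 1/((-242170 - 230420)/(-229290 + 415808) - 6*(432 + 465)²/(-5 + 447*(432 + 465))) = 1/(-472590/186518 - 6*897²/(-5 + 447*897)) = 1/(-472590*1/186518 - 6*804609/(-5 + 400959)) = 1/(-236295/93259 - 6*804609/400954) = 1/(-236295/93259 - 6*804609*1/400954) = 1/(-236295/93259 - 2413827/200477) = 1/(-272482804908/18696284543) = -18696284543/272482804908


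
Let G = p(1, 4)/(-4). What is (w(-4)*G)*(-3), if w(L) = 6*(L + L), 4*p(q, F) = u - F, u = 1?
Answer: 27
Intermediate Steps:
p(q, F) = 1/4 - F/4 (p(q, F) = (1 - F)/4 = 1/4 - F/4)
G = 3/16 (G = (1/4 - 1/4*4)/(-4) = (1/4 - 1)*(-1/4) = -3/4*(-1/4) = 3/16 ≈ 0.18750)
w(L) = 12*L (w(L) = 6*(2*L) = 12*L)
(w(-4)*G)*(-3) = ((12*(-4))*(3/16))*(-3) = -48*3/16*(-3) = -9*(-3) = 27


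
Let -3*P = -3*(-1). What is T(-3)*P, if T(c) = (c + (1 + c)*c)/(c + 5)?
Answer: -3/2 ≈ -1.5000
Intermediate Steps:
P = -1 (P = -(-1)*(-1) = -1/3*3 = -1)
T(c) = (c + c*(1 + c))/(5 + c)
T(-3)*P = -3*(2 - 3)/(5 - 3)*(-1) = -3*(-1)/2*(-1) = -3*1/2*(-1)*(-1) = (3/2)*(-1) = -3/2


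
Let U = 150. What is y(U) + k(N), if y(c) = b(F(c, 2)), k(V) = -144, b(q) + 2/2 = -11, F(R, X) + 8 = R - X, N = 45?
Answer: -156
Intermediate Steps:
F(R, X) = -8 + R - X (F(R, X) = -8 + (R - X) = -8 + R - X)
b(q) = -12 (b(q) = -1 - 11 = -12)
y(c) = -12
y(U) + k(N) = -12 - 144 = -156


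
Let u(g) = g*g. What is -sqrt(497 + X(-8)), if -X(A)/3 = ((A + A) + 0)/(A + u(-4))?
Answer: -sqrt(503) ≈ -22.428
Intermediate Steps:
u(g) = g**2
X(A) = -6*A/(16 + A) (X(A) = -3*((A + A) + 0)/(A + (-4)**2) = -3*(2*A + 0)/(A + 16) = -3*2*A/(16 + A) = -6*A/(16 + A))
-sqrt(497 + X(-8)) = -sqrt(497 - 6*(-8)/(16 - 8)) = -sqrt(497 - 6*(-8)/8) = -sqrt(497 - 6*(-8)*1/8) = -sqrt(497 + 6) = -sqrt(503)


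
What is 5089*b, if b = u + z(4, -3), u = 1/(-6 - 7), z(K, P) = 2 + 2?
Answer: 259539/13 ≈ 19965.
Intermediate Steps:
z(K, P) = 4
u = -1/13 (u = 1/(-13) = -1/13 ≈ -0.076923)
b = 51/13 (b = -1/13 + 4 = 51/13 ≈ 3.9231)
5089*b = 5089*(51/13) = 259539/13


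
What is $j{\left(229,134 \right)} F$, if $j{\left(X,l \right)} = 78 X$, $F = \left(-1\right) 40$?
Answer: $-714480$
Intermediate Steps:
$F = -40$
$j{\left(229,134 \right)} F = 78 \cdot 229 \left(-40\right) = 17862 \left(-40\right) = -714480$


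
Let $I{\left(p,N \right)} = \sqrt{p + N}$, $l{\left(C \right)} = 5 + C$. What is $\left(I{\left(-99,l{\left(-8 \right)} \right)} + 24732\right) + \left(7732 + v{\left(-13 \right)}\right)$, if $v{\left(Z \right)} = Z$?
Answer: $32451 + i \sqrt{102} \approx 32451.0 + 10.1 i$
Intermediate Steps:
$I{\left(p,N \right)} = \sqrt{N + p}$
$\left(I{\left(-99,l{\left(-8 \right)} \right)} + 24732\right) + \left(7732 + v{\left(-13 \right)}\right) = \left(\sqrt{\left(5 - 8\right) - 99} + 24732\right) + \left(7732 - 13\right) = \left(\sqrt{-3 - 99} + 24732\right) + 7719 = \left(\sqrt{-102} + 24732\right) + 7719 = \left(i \sqrt{102} + 24732\right) + 7719 = \left(24732 + i \sqrt{102}\right) + 7719 = 32451 + i \sqrt{102}$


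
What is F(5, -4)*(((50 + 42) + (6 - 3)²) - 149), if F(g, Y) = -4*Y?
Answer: -768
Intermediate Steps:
F(5, -4)*(((50 + 42) + (6 - 3)²) - 149) = (-4*(-4))*(((50 + 42) + (6 - 3)²) - 149) = 16*((92 + 3²) - 149) = 16*((92 + 9) - 149) = 16*(101 - 149) = 16*(-48) = -768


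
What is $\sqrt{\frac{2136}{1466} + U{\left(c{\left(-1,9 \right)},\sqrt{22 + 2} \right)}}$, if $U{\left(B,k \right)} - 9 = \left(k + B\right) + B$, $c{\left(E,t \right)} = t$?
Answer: $\frac{\sqrt{15289647 + 1074578 \sqrt{6}}}{733} \approx 5.7755$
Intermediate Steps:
$U{\left(B,k \right)} = 9 + k + 2 B$ ($U{\left(B,k \right)} = 9 + \left(\left(k + B\right) + B\right) = 9 + \left(\left(B + k\right) + B\right) = 9 + \left(k + 2 B\right) = 9 + k + 2 B$)
$\sqrt{\frac{2136}{1466} + U{\left(c{\left(-1,9 \right)},\sqrt{22 + 2} \right)}} = \sqrt{\frac{2136}{1466} + \left(9 + \sqrt{22 + 2} + 2 \cdot 9\right)} = \sqrt{2136 \cdot \frac{1}{1466} + \left(9 + \sqrt{24} + 18\right)} = \sqrt{\frac{1068}{733} + \left(9 + 2 \sqrt{6} + 18\right)} = \sqrt{\frac{1068}{733} + \left(27 + 2 \sqrt{6}\right)} = \sqrt{\frac{20859}{733} + 2 \sqrt{6}}$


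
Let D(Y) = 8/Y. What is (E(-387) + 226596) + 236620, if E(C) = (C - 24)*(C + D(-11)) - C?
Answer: 6852548/11 ≈ 6.2296e+5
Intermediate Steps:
E(C) = -C + (-24 + C)*(-8/11 + C) (E(C) = (C - 24)*(C + 8/(-11)) - C = (-24 + C)*(C + 8*(-1/11)) - C = (-24 + C)*(C - 8/11) - C = (-24 + C)*(-8/11 + C) - C = -C + (-24 + C)*(-8/11 + C))
(E(-387) + 226596) + 236620 = ((192/11 + (-387)² - 283/11*(-387)) + 226596) + 236620 = ((192/11 + 149769 + 109521/11) + 226596) + 236620 = (1757172/11 + 226596) + 236620 = 4249728/11 + 236620 = 6852548/11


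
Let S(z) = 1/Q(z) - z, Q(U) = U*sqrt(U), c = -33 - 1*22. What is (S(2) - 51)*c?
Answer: 2915 - 55*sqrt(2)/4 ≈ 2895.6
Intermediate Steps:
c = -55 (c = -33 - 22 = -55)
Q(U) = U**(3/2)
S(z) = z**(-3/2) - z (S(z) = 1/z**(3/2) - z = z**(-3/2) - z)
(S(2) - 51)*c = ((2**(-3/2) - 1*2) - 51)*(-55) = ((sqrt(2)/4 - 2) - 51)*(-55) = ((-2 + sqrt(2)/4) - 51)*(-55) = (-53 + sqrt(2)/4)*(-55) = 2915 - 55*sqrt(2)/4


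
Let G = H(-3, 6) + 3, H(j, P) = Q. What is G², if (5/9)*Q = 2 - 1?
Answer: 576/25 ≈ 23.040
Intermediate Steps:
Q = 9/5 (Q = 9*(2 - 1)/5 = (9/5)*1 = 9/5 ≈ 1.8000)
H(j, P) = 9/5
G = 24/5 (G = 9/5 + 3 = 24/5 ≈ 4.8000)
G² = (24/5)² = 576/25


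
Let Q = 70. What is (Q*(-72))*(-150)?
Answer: 756000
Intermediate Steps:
(Q*(-72))*(-150) = (70*(-72))*(-150) = -5040*(-150) = 756000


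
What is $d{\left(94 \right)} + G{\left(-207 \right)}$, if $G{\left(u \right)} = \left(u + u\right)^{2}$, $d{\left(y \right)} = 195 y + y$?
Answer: $189820$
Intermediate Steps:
$d{\left(y \right)} = 196 y$
$G{\left(u \right)} = 4 u^{2}$ ($G{\left(u \right)} = \left(2 u\right)^{2} = 4 u^{2}$)
$d{\left(94 \right)} + G{\left(-207 \right)} = 196 \cdot 94 + 4 \left(-207\right)^{2} = 18424 + 4 \cdot 42849 = 18424 + 171396 = 189820$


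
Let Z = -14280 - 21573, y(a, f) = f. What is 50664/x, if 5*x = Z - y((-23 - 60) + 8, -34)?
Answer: -253320/35819 ≈ -7.0722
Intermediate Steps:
Z = -35853
x = -35819/5 (x = (-35853 - 1*(-34))/5 = (-35853 + 34)/5 = (⅕)*(-35819) = -35819/5 ≈ -7163.8)
50664/x = 50664/(-35819/5) = 50664*(-5/35819) = -253320/35819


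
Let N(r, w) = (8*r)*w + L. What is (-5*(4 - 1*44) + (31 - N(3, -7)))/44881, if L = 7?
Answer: 392/44881 ≈ 0.0087342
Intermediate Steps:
N(r, w) = 7 + 8*r*w (N(r, w) = (8*r)*w + 7 = 8*r*w + 7 = 7 + 8*r*w)
(-5*(4 - 1*44) + (31 - N(3, -7)))/44881 = (-5*(4 - 1*44) + (31 - (7 + 8*3*(-7))))/44881 = (-5*(4 - 44) + (31 - (7 - 168)))*(1/44881) = (-5*(-40) + (31 - 1*(-161)))*(1/44881) = (200 + (31 + 161))*(1/44881) = (200 + 192)*(1/44881) = 392*(1/44881) = 392/44881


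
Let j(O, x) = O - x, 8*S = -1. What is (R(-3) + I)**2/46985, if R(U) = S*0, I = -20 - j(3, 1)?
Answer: 484/46985 ≈ 0.010301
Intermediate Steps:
S = -1/8 (S = (1/8)*(-1) = -1/8 ≈ -0.12500)
I = -22 (I = -20 - (3 - 1*1) = -20 - (3 - 1) = -20 - 1*2 = -20 - 2 = -22)
R(U) = 0 (R(U) = -1/8*0 = 0)
(R(-3) + I)**2/46985 = (0 - 22)**2/46985 = (-22)**2*(1/46985) = 484*(1/46985) = 484/46985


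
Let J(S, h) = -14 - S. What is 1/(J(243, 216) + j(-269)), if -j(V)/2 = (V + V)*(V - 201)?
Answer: -1/505977 ≈ -1.9764e-6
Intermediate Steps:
j(V) = -4*V*(-201 + V) (j(V) = -2*(V + V)*(V - 201) = -2*2*V*(-201 + V) = -4*V*(-201 + V))
1/(J(243, 216) + j(-269)) = 1/((-14 - 1*243) + 4*(-269)*(201 - 1*(-269))) = 1/((-14 - 243) + 4*(-269)*(201 + 269)) = 1/(-257 + 4*(-269)*470) = 1/(-257 - 505720) = 1/(-505977) = -1/505977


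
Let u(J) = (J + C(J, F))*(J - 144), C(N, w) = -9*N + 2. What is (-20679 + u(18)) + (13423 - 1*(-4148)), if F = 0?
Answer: 14784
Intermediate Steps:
C(N, w) = 2 - 9*N
u(J) = (-144 + J)*(2 - 8*J) (u(J) = (J + (2 - 9*J))*(J - 144) = (2 - 8*J)*(-144 + J) = (-144 + J)*(2 - 8*J))
(-20679 + u(18)) + (13423 - 1*(-4148)) = (-20679 + (-288 - 8*18² + 1154*18)) + (13423 - 1*(-4148)) = (-20679 + (-288 - 8*324 + 20772)) + (13423 + 4148) = (-20679 + (-288 - 2592 + 20772)) + 17571 = (-20679 + 17892) + 17571 = -2787 + 17571 = 14784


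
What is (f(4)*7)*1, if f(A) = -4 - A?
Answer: -56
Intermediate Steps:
(f(4)*7)*1 = ((-4 - 1*4)*7)*1 = ((-4 - 4)*7)*1 = -8*7*1 = -56*1 = -56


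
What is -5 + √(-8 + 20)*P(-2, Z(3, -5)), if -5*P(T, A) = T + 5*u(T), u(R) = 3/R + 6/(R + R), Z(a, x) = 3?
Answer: -5 + 34*√3/5 ≈ 6.7779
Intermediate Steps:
u(R) = 6/R (u(R) = 3/R + 6/((2*R)) = 3/R + 6*(1/(2*R)) = 3/R + 3/R = 6/R)
P(T, A) = -6/T - T/5 (P(T, A) = -(T + 5*(6/T))/5 = -(T + 30/T)/5 = -6/T - T/5)
-5 + √(-8 + 20)*P(-2, Z(3, -5)) = -5 + √(-8 + 20)*(-6/(-2) - ⅕*(-2)) = -5 + √12*(-6*(-½) + ⅖) = -5 + (2*√3)*(3 + ⅖) = -5 + (2*√3)*(17/5) = -5 + 34*√3/5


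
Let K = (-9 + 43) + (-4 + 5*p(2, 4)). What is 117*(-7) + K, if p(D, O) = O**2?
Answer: -709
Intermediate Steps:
K = 110 (K = (-9 + 43) + (-4 + 5*4**2) = 34 + (-4 + 5*16) = 34 + (-4 + 80) = 34 + 76 = 110)
117*(-7) + K = 117*(-7) + 110 = -819 + 110 = -709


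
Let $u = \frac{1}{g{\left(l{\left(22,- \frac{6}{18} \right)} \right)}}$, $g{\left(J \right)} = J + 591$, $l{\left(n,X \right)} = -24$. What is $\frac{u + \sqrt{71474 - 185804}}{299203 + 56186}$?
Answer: $\frac{1}{201505563} + \frac{i \sqrt{114330}}{355389} \approx 4.9626 \cdot 10^{-9} + 0.00095143 i$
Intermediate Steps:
$g{\left(J \right)} = 591 + J$
$u = \frac{1}{567}$ ($u = \frac{1}{591 - 24} = \frac{1}{567} \approx 0.0017637$)
$\frac{u + \sqrt{71474 - 185804}}{299203 + 56186} = \frac{\frac{1}{567} + \sqrt{71474 - 185804}}{299203 + 56186} = \frac{\frac{1}{567} + \sqrt{-114330}}{355389} = \left(\frac{1}{567} + i \sqrt{114330}\right) \frac{1}{355389} = \frac{1}{201505563} + \frac{i \sqrt{114330}}{355389}$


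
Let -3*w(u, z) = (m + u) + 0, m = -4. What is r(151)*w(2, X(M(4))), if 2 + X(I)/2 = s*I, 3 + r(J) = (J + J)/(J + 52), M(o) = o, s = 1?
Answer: -614/609 ≈ -1.0082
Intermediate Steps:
r(J) = -3 + 2*J/(52 + J) (r(J) = -3 + (J + J)/(J + 52) = -3 + (2*J)/(52 + J) = -3 + 2*J/(52 + J))
X(I) = -4 + 2*I (X(I) = -4 + 2*(1*I) = -4 + 2*I)
w(u, z) = 4/3 - u/3 (w(u, z) = -((-4 + u) + 0)/3 = -(-4 + u)/3 = 4/3 - u/3)
r(151)*w(2, X(M(4))) = ((-156 - 1*151)/(52 + 151))*(4/3 - ⅓*2) = ((-156 - 151)/203)*(4/3 - ⅔) = ((1/203)*(-307))*(⅔) = -307/203*⅔ = -614/609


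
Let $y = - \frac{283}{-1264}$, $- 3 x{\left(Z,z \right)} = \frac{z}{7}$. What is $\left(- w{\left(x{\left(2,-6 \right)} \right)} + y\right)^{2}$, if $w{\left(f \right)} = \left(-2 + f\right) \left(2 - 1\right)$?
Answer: $\frac{294088201}{78287104} \approx 3.7565$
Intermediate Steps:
$x{\left(Z,z \right)} = - \frac{z}{21}$ ($x{\left(Z,z \right)} = - \frac{z \frac{1}{7}}{3} = - \frac{\frac{1}{7} z}{3} = - \frac{z}{21}$)
$w{\left(f \right)} = -2 + f$ ($w{\left(f \right)} = \left(-2 + f\right) 1 = -2 + f$)
$y = \frac{283}{1264}$ ($y = \left(-283\right) \left(- \frac{1}{1264}\right) = \frac{283}{1264} \approx 0.22389$)
$\left(- w{\left(x{\left(2,-6 \right)} \right)} + y\right)^{2} = \left(- (-2 - - \frac{2}{7}) + \frac{283}{1264}\right)^{2} = \left(- (-2 + \frac{2}{7}) + \frac{283}{1264}\right)^{2} = \left(\left(-1\right) \left(- \frac{12}{7}\right) + \frac{283}{1264}\right)^{2} = \left(\frac{12}{7} + \frac{283}{1264}\right)^{2} = \left(\frac{17149}{8848}\right)^{2} = \frac{294088201}{78287104}$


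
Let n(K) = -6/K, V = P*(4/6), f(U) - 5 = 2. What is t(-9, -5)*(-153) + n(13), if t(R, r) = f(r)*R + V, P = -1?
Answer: 126627/13 ≈ 9740.5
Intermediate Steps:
f(U) = 7 (f(U) = 5 + 2 = 7)
V = -⅔ (V = -4/6 = -1*⅔ = -⅔ ≈ -0.66667)
t(R, r) = -⅔ + 7*R (t(R, r) = 7*R - ⅔ = -⅔ + 7*R)
t(-9, -5)*(-153) + n(13) = (-⅔ + 7*(-9))*(-153) - 6/13 = (-⅔ - 63)*(-153) - 6*1/13 = -191/3*(-153) - 6/13 = 9741 - 6/13 = 126627/13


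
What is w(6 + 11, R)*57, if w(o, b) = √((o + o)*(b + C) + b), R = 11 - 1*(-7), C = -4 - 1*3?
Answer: 798*√2 ≈ 1128.5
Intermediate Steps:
C = -7 (C = -4 - 3 = -7)
R = 18 (R = 11 + 7 = 18)
w(o, b) = √(b + 2*o*(-7 + b)) (w(o, b) = √((o + o)*(b - 7) + b) = √((2*o)*(-7 + b) + b) = √(2*o*(-7 + b) + b) = √(b + 2*o*(-7 + b)))
w(6 + 11, R)*57 = √(18 - 14*(6 + 11) + 2*18*(6 + 11))*57 = √(18 - 14*17 + 2*18*17)*57 = √(18 - 238 + 612)*57 = √392*57 = (14*√2)*57 = 798*√2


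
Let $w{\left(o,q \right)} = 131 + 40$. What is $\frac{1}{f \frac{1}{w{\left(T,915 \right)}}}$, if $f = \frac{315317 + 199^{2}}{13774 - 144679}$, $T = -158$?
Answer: $- \frac{7461585}{118306} \approx -63.07$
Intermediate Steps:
$f = - \frac{118306}{43635}$ ($f = \frac{315317 + 39601}{-130905} = 354918 \left(- \frac{1}{130905}\right) = - \frac{118306}{43635} \approx -2.7113$)
$w{\left(o,q \right)} = 171$
$\frac{1}{f \frac{1}{w{\left(T,915 \right)}}} = \frac{1}{\left(- \frac{118306}{43635}\right) \frac{1}{171}} = \frac{1}{- \frac{118306}{7461585}} = - \frac{7461585}{118306}$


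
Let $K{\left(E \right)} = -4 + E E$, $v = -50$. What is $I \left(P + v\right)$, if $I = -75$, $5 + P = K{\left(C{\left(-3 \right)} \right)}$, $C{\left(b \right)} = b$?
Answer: $3750$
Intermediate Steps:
$K{\left(E \right)} = -4 + E^{2}$
$P = 0$ ($P = -5 - \left(4 - \left(-3\right)^{2}\right) = -5 + \left(-4 + 9\right) = -5 + 5 = 0$)
$I \left(P + v\right) = - 75 \left(0 - 50\right) = \left(-75\right) \left(-50\right) = 3750$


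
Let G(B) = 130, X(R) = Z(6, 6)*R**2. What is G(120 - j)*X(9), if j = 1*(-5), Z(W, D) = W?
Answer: 63180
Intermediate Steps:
j = -5
X(R) = 6*R**2
G(120 - j)*X(9) = 130*(6*9**2) = 130*(6*81) = 130*486 = 63180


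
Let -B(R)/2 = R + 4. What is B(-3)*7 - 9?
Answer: -23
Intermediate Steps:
B(R) = -8 - 2*R (B(R) = -2*(R + 4) = -2*(4 + R) = -8 - 2*R)
B(-3)*7 - 9 = (-8 - 2*(-3))*7 - 9 = (-8 + 6)*7 - 9 = -2*7 - 9 = -14 - 9 = -23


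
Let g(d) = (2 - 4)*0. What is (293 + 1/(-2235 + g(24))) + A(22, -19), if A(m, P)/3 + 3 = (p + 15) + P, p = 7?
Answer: 654854/2235 ≈ 293.00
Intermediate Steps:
g(d) = 0 (g(d) = -2*0 = 0)
A(m, P) = 57 + 3*P (A(m, P) = -9 + 3*((7 + 15) + P) = -9 + 3*(22 + P) = -9 + (66 + 3*P) = 57 + 3*P)
(293 + 1/(-2235 + g(24))) + A(22, -19) = (293 + 1/(-2235 + 0)) + (57 + 3*(-19)) = (293 + 1/(-2235)) + (57 - 57) = (293 - 1/2235) + 0 = 654854/2235 + 0 = 654854/2235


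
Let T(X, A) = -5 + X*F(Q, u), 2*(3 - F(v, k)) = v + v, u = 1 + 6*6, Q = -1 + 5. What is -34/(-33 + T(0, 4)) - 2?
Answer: -21/19 ≈ -1.1053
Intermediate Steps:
Q = 4
u = 37 (u = 1 + 36 = 37)
F(v, k) = 3 - v (F(v, k) = 3 - (v + v)/2 = 3 - v)
T(X, A) = -5 - X (T(X, A) = -5 + X*(3 - 1*4) = -5 + X*(3 - 4) = -5 + X*(-1) = -5 - X)
-34/(-33 + T(0, 4)) - 2 = -34/(-33 + (-5 - 1*0)) - 2 = -34/(-33 + (-5 + 0)) - 2 = -34/(-33 - 5) - 2 = -34/(-38) - 2 = -1/38*(-34) - 2 = 17/19 - 2 = -21/19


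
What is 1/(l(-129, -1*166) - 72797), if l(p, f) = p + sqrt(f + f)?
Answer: -36463/2659100904 - I*sqrt(83)/2659100904 ≈ -1.3713e-5 - 3.4261e-9*I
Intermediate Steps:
l(p, f) = p + sqrt(2)*sqrt(f) (l(p, f) = p + sqrt(2*f) = p + sqrt(2)*sqrt(f))
1/(l(-129, -1*166) - 72797) = 1/((-129 + sqrt(2)*sqrt(-1*166)) - 72797) = 1/((-129 + sqrt(2)*sqrt(-166)) - 72797) = 1/((-129 + sqrt(2)*(I*sqrt(166))) - 72797) = 1/((-129 + 2*I*sqrt(83)) - 72797) = 1/(-72926 + 2*I*sqrt(83))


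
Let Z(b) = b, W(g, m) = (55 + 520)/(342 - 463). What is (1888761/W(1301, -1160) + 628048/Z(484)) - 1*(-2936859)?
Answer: 176768897024/69575 ≈ 2.5407e+6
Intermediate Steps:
W(g, m) = -575/121 (W(g, m) = 575/(-121) = 575*(-1/121) = -575/121)
(1888761/W(1301, -1160) + 628048/Z(484)) - 1*(-2936859) = (1888761/(-575/121) + 628048/484) - 1*(-2936859) = (1888761*(-121/575) + 628048*(1/484)) + 2936859 = (-228540081/575 + 157012/121) + 2936859 = -27563067901/69575 + 2936859 = 176768897024/69575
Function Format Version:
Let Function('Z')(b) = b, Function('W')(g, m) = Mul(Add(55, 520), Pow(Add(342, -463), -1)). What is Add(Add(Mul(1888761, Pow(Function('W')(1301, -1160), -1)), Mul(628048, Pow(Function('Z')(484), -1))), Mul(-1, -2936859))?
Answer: Rational(176768897024, 69575) ≈ 2.5407e+6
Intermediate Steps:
Function('W')(g, m) = Rational(-575, 121) (Function('W')(g, m) = Mul(575, Pow(-121, -1)) = Mul(575, Rational(-1, 121)) = Rational(-575, 121))
Add(Add(Mul(1888761, Pow(Function('W')(1301, -1160), -1)), Mul(628048, Pow(Function('Z')(484), -1))), Mul(-1, -2936859)) = Add(Add(Mul(1888761, Pow(Rational(-575, 121), -1)), Mul(628048, Pow(484, -1))), Mul(-1, -2936859)) = Add(Add(Mul(1888761, Rational(-121, 575)), Mul(628048, Rational(1, 484))), 2936859) = Add(Add(Rational(-228540081, 575), Rational(157012, 121)), 2936859) = Add(Rational(-27563067901, 69575), 2936859) = Rational(176768897024, 69575)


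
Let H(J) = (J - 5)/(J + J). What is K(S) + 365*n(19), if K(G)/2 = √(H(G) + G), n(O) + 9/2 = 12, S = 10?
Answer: 5475/2 + √41 ≈ 2743.9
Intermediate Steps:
n(O) = 15/2 (n(O) = -9/2 + 12 = 15/2)
H(J) = (-5 + J)/(2*J) (H(J) = (-5 + J)/((2*J)) = (-5 + J)*(1/(2*J)) = (-5 + J)/(2*J))
K(G) = 2*√(G + (-5 + G)/(2*G)) (K(G) = 2*√((-5 + G)/(2*G) + G) = 2*√(G + (-5 + G)/(2*G)))
K(S) + 365*n(19) = √(2 - 10/10 + 4*10) + 365*(15/2) = √(2 - 10*⅒ + 40) + 5475/2 = √(2 - 1 + 40) + 5475/2 = √41 + 5475/2 = 5475/2 + √41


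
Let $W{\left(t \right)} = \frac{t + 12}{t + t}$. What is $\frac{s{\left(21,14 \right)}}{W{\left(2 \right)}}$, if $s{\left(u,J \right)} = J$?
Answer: $4$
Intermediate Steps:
$W{\left(t \right)} = \frac{12 + t}{2 t}$
$\frac{s{\left(21,14 \right)}}{W{\left(2 \right)}} = \frac{14}{\frac{1}{2} \cdot \frac{1}{2} \left(12 + 2\right)} = \frac{14}{\frac{1}{2} \cdot \frac{1}{2} \cdot 14} = \frac{14}{\frac{7}{2}} = 14 \cdot \frac{2}{7} = 4$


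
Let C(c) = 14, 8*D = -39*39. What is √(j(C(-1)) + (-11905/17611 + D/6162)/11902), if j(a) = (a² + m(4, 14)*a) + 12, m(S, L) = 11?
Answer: √13125178553595103390066/6021412232 ≈ 19.026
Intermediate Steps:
D = -1521/8 (D = (-39*39)/8 = (⅛)*(-1521) = -1521/8 ≈ -190.13)
j(a) = 12 + a² + 11*a (j(a) = (a² + 11*a) + 12 = 12 + a² + 11*a)
√(j(C(-1)) + (-11905/17611 + D/6162)/11902) = √((12 + 14² + 11*14) + (-11905/17611 - 1521/8/6162)/11902) = √((12 + 196 + 154) + (-11905*1/17611 - 1521/8*1/6162)*(1/11902)) = √(362 + (-11905/17611 - 39/1264)*(1/11902)) = √(362 - 15734749/22260304*1/11902) = √(362 - 15734749/264942138208) = √(95909038296547/264942138208) = √13125178553595103390066/6021412232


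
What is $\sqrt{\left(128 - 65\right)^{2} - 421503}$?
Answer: $i \sqrt{417534} \approx 646.17 i$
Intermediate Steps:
$\sqrt{\left(128 - 65\right)^{2} - 421503} = \sqrt{63^{2} - 421503} = \sqrt{3969 - 421503} = \sqrt{-417534} = i \sqrt{417534}$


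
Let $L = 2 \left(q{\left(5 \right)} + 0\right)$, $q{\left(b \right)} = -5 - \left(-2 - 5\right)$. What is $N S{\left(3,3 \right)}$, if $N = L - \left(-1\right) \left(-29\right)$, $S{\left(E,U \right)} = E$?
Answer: $-75$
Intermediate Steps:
$q{\left(b \right)} = 2$ ($q{\left(b \right)} = -5 - \left(-2 - 5\right) = -5 - -7 = -5 + 7 = 2$)
$L = 4$ ($L = 2 \left(2 + 0\right) = 2 \cdot 2 = 4$)
$N = -25$ ($N = 4 - \left(-1\right) \left(-29\right) = 4 - 29 = -25$)
$N S{\left(3,3 \right)} = \left(-25\right) 3 = -75$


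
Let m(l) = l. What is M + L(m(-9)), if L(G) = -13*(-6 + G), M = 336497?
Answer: 336692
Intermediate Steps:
L(G) = 78 - 13*G
M + L(m(-9)) = 336497 + (78 - 13*(-9)) = 336497 + (78 + 117) = 336497 + 195 = 336692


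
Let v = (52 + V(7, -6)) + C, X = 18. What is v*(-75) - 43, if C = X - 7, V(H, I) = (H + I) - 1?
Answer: -4768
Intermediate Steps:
V(H, I) = -1 + H + I
C = 11 (C = 18 - 7 = 11)
v = 63 (v = (52 + (-1 + 7 - 6)) + 11 = (52 + 0) + 11 = 52 + 11 = 63)
v*(-75) - 43 = 63*(-75) - 43 = -4725 - 43 = -4768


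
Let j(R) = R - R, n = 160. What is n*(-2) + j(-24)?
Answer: -320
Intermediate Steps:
j(R) = 0
n*(-2) + j(-24) = 160*(-2) + 0 = -320 + 0 = -320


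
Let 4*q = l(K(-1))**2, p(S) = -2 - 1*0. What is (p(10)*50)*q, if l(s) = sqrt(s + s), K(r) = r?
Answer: 50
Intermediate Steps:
p(S) = -2 (p(S) = -2 + 0 = -2)
l(s) = sqrt(2)*sqrt(s) (l(s) = sqrt(2*s) = sqrt(2)*sqrt(s))
q = -1/2 (q = (sqrt(2)*sqrt(-1))**2/4 = (sqrt(2)*I)**2/4 = (I*sqrt(2))**2/4 = (1/4)*(-2) = -1/2 ≈ -0.50000)
(p(10)*50)*q = -2*50*(-1/2) = -100*(-1/2) = 50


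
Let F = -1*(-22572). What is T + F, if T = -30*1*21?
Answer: 21942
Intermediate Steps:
F = 22572
T = -630 (T = -30*21 = -630)
T + F = -630 + 22572 = 21942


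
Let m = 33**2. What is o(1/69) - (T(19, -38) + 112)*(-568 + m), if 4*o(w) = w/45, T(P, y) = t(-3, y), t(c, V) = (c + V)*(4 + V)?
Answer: -9745054919/12420 ≈ -7.8463e+5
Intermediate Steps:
t(c, V) = (4 + V)*(V + c) (t(c, V) = (V + c)*(4 + V) = (4 + V)*(V + c))
T(P, y) = -12 + y + y**2 (T(P, y) = y**2 + 4*y + 4*(-3) + y*(-3) = y**2 + 4*y - 12 - 3*y = -12 + y + y**2)
m = 1089
o(w) = w/180 (o(w) = (w/45)/4 = w/180)
o(1/69) - (T(19, -38) + 112)*(-568 + m) = (1/180)/69 - ((-12 - 38 + (-38)**2) + 112)*(-568 + 1089) = (1/180)*(1/69) - ((-12 - 38 + 1444) + 112)*521 = 1/12420 - (1394 + 112)*521 = 1/12420 - 1506*521 = 1/12420 - 1*784626 = 1/12420 - 784626 = -9745054919/12420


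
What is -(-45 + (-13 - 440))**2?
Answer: -248004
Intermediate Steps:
-(-45 + (-13 - 440))**2 = -(-45 - 453)**2 = -1*(-498)**2 = -1*248004 = -248004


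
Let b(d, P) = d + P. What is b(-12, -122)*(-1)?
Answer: 134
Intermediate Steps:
b(d, P) = P + d
b(-12, -122)*(-1) = (-122 - 12)*(-1) = -134*(-1) = 134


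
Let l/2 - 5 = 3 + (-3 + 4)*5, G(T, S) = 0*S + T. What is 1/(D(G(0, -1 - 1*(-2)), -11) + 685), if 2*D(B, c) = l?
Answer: 1/698 ≈ 0.0014327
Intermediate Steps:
G(T, S) = T (G(T, S) = 0 + T = T)
l = 26 (l = 10 + 2*(3 + (-3 + 4)*5) = 10 + 2*(3 + 1*5) = 10 + 2*(3 + 5) = 10 + 2*8 = 10 + 16 = 26)
D(B, c) = 13 (D(B, c) = (½)*26 = 13)
1/(D(G(0, -1 - 1*(-2)), -11) + 685) = 1/(13 + 685) = 1/698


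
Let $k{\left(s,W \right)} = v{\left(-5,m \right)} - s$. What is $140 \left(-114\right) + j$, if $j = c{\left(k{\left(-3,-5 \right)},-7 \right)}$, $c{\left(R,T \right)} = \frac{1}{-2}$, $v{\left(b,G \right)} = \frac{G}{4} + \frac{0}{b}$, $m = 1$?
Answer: $- \frac{31921}{2} \approx -15961.0$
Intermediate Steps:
$v{\left(b,G \right)} = \frac{G}{4}$ ($v{\left(b,G \right)} = G \frac{1}{4} + 0 = \frac{G}{4} + 0 = \frac{G}{4}$)
$k{\left(s,W \right)} = \frac{1}{4} - s$ ($k{\left(s,W \right)} = \frac{1}{4} \cdot 1 - s = \frac{1}{4} - s$)
$c{\left(R,T \right)} = - \frac{1}{2}$
$j = - \frac{1}{2} \approx -0.5$
$140 \left(-114\right) + j = 140 \left(-114\right) - \frac{1}{2} = -15960 - \frac{1}{2} = - \frac{31921}{2}$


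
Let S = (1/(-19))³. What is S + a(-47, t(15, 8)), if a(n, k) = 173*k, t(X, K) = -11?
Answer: -13052678/6859 ≈ -1903.0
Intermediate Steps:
S = -1/6859 (S = (-1/19)³ = -1/6859 ≈ -0.00014579)
S + a(-47, t(15, 8)) = -1/6859 + 173*(-11) = -1/6859 - 1903 = -13052678/6859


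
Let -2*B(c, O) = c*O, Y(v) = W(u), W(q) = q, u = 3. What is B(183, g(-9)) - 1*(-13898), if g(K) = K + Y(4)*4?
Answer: 27247/2 ≈ 13624.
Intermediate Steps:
Y(v) = 3
g(K) = 12 + K (g(K) = K + 3*4 = K + 12 = 12 + K)
B(c, O) = -O*c/2 (B(c, O) = -c*O/2 = -O*c/2)
B(183, g(-9)) - 1*(-13898) = -1/2*(12 - 9)*183 - 1*(-13898) = -1/2*3*183 + 13898 = -549/2 + 13898 = 27247/2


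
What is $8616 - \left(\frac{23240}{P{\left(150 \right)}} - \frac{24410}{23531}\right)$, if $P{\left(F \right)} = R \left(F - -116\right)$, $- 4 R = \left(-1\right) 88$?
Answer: $\frac{42358878024}{4917979} \approx 8613.1$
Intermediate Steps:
$R = 22$ ($R = - \frac{\left(-1\right) 88}{4} = \left(- \frac{1}{4}\right) \left(-88\right) = 22$)
$P{\left(F \right)} = 2552 + 22 F$ ($P{\left(F \right)} = 22 \left(F - -116\right) = 22 \left(F + 116\right) = 22 \left(116 + F\right) = 2552 + 22 F$)
$8616 - \left(\frac{23240}{P{\left(150 \right)}} - \frac{24410}{23531}\right) = 8616 - \left(\frac{23240}{2552 + 22 \cdot 150} - \frac{24410}{23531}\right) = 8616 - \left(\frac{23240}{2552 + 3300} - \frac{24410}{23531}\right) = 8616 - \left(\frac{23240}{5852} - \frac{24410}{23531}\right) = 8616 - \left(23240 \cdot \frac{1}{5852} - \frac{24410}{23531}\right) = 8616 - \left(\frac{830}{209} - \frac{24410}{23531}\right) = 8616 - \frac{14429040}{4917979} = \frac{42358878024}{4917979}$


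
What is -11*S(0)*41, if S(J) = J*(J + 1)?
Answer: 0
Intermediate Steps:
S(J) = J*(1 + J)
-11*S(0)*41 = -0*(1 + 0)*41 = -0*41 = -11*0*41 = 0*41 = 0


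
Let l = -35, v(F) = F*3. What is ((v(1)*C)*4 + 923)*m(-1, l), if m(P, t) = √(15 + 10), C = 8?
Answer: 5095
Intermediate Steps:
v(F) = 3*F
m(P, t) = 5 (m(P, t) = √25 = 5)
((v(1)*C)*4 + 923)*m(-1, l) = (((3*1)*8)*4 + 923)*5 = ((3*8)*4 + 923)*5 = (24*4 + 923)*5 = (96 + 923)*5 = 1019*5 = 5095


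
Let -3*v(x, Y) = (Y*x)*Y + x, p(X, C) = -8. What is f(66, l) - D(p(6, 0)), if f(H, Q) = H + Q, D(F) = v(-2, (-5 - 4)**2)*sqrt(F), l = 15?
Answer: 81 - 26248*I*sqrt(2)/3 ≈ 81.0 - 12373.0*I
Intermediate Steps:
v(x, Y) = -x/3 - x*Y**2/3 (v(x, Y) = -((Y*x)*Y + x)/3 = -(x*Y**2 + x)/3 = -(x + x*Y**2)/3 = -x/3 - x*Y**2/3)
D(F) = 13124*sqrt(F)/3 (D(F) = (-1/3*(-2)*(1 + ((-5 - 4)**2)**2))*sqrt(F) = (-1/3*(-2)*(1 + ((-9)**2)**2))*sqrt(F) = (-1/3*(-2)*(1 + 81**2))*sqrt(F) = (-1/3*(-2)*(1 + 6561))*sqrt(F) = (-1/3*(-2)*6562)*sqrt(F) = 13124*sqrt(F)/3)
f(66, l) - D(p(6, 0)) = (66 + 15) - 13124*sqrt(-8)/3 = 81 - 13124*2*I*sqrt(2)/3 = 81 - 26248*I*sqrt(2)/3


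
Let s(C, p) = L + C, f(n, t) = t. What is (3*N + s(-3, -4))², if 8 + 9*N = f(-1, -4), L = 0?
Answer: 49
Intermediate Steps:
N = -4/3 (N = -8/9 + (⅑)*(-4) = -8/9 - 4/9 = -4/3 ≈ -1.3333)
s(C, p) = C (s(C, p) = 0 + C = C)
(3*N + s(-3, -4))² = (3*(-4/3) - 3)² = (-4 - 3)² = (-7)² = 49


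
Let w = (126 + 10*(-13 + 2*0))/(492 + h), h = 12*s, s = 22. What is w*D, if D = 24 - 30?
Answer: 2/63 ≈ 0.031746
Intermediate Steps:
h = 264 (h = 12*22 = 264)
D = -6
w = -1/189 (w = (126 + 10*(-13 + 2*0))/(492 + 264) = (126 + 10*(-13 + 0))/756 = (126 + 10*(-13))*(1/756) = (126 - 130)*(1/756) = -4*1/756 = -1/189 ≈ -0.0052910)
w*D = -1/189*(-6) = 2/63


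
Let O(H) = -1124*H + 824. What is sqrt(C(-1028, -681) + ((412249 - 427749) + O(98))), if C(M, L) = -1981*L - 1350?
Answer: sqrt(1222883) ≈ 1105.8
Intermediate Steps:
O(H) = 824 - 1124*H
C(M, L) = -1350 - 1981*L
sqrt(C(-1028, -681) + ((412249 - 427749) + O(98))) = sqrt((-1350 - 1981*(-681)) + ((412249 - 427749) + (824 - 1124*98))) = sqrt((-1350 + 1349061) + (-15500 + (824 - 110152))) = sqrt(1347711 + (-15500 - 109328)) = sqrt(1347711 - 124828) = sqrt(1222883)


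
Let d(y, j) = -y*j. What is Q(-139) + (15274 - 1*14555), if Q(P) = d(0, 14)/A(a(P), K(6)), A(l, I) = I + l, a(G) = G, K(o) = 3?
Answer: 719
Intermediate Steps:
d(y, j) = -j*y
Q(P) = 0 (Q(P) = (-1*14*0)/(3 + P) = 0/(3 + P) = 0)
Q(-139) + (15274 - 1*14555) = 0 + (15274 - 1*14555) = 0 + (15274 - 14555) = 0 + 719 = 719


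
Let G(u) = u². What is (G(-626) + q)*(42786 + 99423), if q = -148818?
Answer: 34565035122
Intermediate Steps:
(G(-626) + q)*(42786 + 99423) = ((-626)² - 148818)*(42786 + 99423) = (391876 - 148818)*142209 = 243058*142209 = 34565035122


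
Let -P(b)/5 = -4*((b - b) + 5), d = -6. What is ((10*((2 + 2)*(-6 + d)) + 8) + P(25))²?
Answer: 138384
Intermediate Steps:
P(b) = 100 (P(b) = -(-20)*((b - b) + 5) = -(-20)*(0 + 5) = -(-20)*5 = -5*(-20) = 100)
((10*((2 + 2)*(-6 + d)) + 8) + P(25))² = ((10*((2 + 2)*(-6 - 6)) + 8) + 100)² = ((10*(4*(-12)) + 8) + 100)² = ((10*(-48) + 8) + 100)² = ((-480 + 8) + 100)² = (-472 + 100)² = (-372)² = 138384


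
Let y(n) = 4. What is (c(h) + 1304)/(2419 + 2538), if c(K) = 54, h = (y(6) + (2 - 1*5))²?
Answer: 1358/4957 ≈ 0.27396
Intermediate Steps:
h = 1 (h = (4 + (2 - 1*5))² = (4 + (2 - 5))² = (4 - 3)² = 1² = 1)
(c(h) + 1304)/(2419 + 2538) = (54 + 1304)/(2419 + 2538) = 1358/4957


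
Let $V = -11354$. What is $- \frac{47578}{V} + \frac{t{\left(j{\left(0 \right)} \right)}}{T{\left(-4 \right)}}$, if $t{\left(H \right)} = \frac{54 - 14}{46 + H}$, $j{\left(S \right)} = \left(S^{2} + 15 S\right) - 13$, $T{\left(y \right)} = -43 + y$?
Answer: $\frac{36669659}{8805027} \approx 4.1646$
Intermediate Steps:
$j{\left(S \right)} = -13 + S^{2} + 15 S$
$t{\left(H \right)} = \frac{40}{46 + H}$
$- \frac{47578}{V} + \frac{t{\left(j{\left(0 \right)} \right)}}{T{\left(-4 \right)}} = - \frac{47578}{-11354} + \frac{40 \frac{1}{46 + \left(-13 + 0^{2} + 15 \cdot 0\right)}}{-43 - 4} = \left(-47578\right) \left(- \frac{1}{11354}\right) + \frac{40 \frac{1}{46 + \left(-13 + 0 + 0\right)}}{-47} = \frac{23789}{5677} + \frac{40}{46 - 13} \left(- \frac{1}{47}\right) = \frac{23789}{5677} + \frac{40}{33} \left(- \frac{1}{47}\right) = \frac{23789}{5677} - \frac{40}{1551} = \frac{36669659}{8805027}$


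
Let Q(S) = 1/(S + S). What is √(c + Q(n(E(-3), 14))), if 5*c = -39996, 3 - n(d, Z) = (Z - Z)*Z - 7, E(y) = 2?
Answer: I*√799915/10 ≈ 89.438*I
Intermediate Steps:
n(d, Z) = 10 (n(d, Z) = 3 - ((Z - Z)*Z - 7) = 3 - (0*Z - 7) = 3 - (0 - 7) = 3 - 1*(-7) = 3 + 7 = 10)
Q(S) = 1/(2*S)
c = -39996/5 (c = (⅕)*(-39996) = -39996/5 ≈ -7999.2)
√(c + Q(n(E(-3), 14))) = √(-39996/5 + (½)/10) = √(-39996/5 + (½)*(⅒)) = √(-39996/5 + 1/20) = √(-159983/20) = I*√799915/10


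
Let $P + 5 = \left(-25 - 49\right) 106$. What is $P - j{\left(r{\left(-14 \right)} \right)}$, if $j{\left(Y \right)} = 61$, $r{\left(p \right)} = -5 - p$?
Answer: $-7910$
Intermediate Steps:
$P = -7849$ ($P = -5 + \left(-25 - 49\right) 106 = -5 - 7844 = -7849$)
$P - j{\left(r{\left(-14 \right)} \right)} = -7849 - 61 = -7910$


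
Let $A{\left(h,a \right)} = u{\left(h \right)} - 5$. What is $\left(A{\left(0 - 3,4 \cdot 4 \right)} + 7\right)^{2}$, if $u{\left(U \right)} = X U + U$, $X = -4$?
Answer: $121$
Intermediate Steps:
$u{\left(U \right)} = - 3 U$ ($u{\left(U \right)} = - 4 U + U = - 3 U$)
$A{\left(h,a \right)} = -5 - 3 h$ ($A{\left(h,a \right)} = - 3 h - 5 = -5 - 3 h$)
$\left(A{\left(0 - 3,4 \cdot 4 \right)} + 7\right)^{2} = \left(\left(-5 - 3 \left(0 - 3\right)\right) + 7\right)^{2} = \left(\left(-5 - -9\right) + 7\right)^{2} = \left(\left(-5 + 9\right) + 7\right)^{2} = \left(4 + 7\right)^{2} = 11^{2} = 121$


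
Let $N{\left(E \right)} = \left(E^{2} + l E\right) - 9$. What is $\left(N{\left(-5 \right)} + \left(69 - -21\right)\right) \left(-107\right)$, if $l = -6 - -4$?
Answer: $-12412$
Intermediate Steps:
$l = -2$ ($l = -6 + 4 = -2$)
$N{\left(E \right)} = -9 + E^{2} - 2 E$ ($N{\left(E \right)} = \left(E^{2} - 2 E\right) - 9 = -9 + E^{2} - 2 E$)
$\left(N{\left(-5 \right)} + \left(69 - -21\right)\right) \left(-107\right) = \left(\left(-9 + \left(-5\right)^{2} - -10\right) + \left(69 - -21\right)\right) \left(-107\right) = \left(\left(-9 + 25 + 10\right) + \left(69 + 21\right)\right) \left(-107\right) = \left(26 + 90\right) \left(-107\right) = 116 \left(-107\right) = -12412$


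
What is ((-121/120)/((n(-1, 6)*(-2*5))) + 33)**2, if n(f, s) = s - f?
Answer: 76906937041/70560000 ≈ 1090.0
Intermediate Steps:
((-121/120)/((n(-1, 6)*(-2*5))) + 33)**2 = ((-121/120)/(((6 - 1*(-1))*(-2*5))) + 33)**2 = ((-121*1/120)/(((6 + 1)*(-10))) + 33)**2 = (-121/(120*(7*(-10))) + 33)**2 = (-121/120/(-70) + 33)**2 = (-121/120*(-1/70) + 33)**2 = (121/8400 + 33)**2 = (277321/8400)**2 = 76906937041/70560000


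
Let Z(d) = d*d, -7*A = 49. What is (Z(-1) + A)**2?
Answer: 36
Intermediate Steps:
A = -7 (A = -1/7*49 = -7)
Z(d) = d**2
(Z(-1) + A)**2 = ((-1)**2 - 7)**2 = (1 - 7)**2 = (-6)**2 = 36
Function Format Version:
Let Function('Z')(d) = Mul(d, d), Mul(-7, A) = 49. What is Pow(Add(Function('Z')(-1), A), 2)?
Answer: 36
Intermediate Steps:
A = -7 (A = Mul(Rational(-1, 7), 49) = -7)
Function('Z')(d) = Pow(d, 2)
Pow(Add(Function('Z')(-1), A), 2) = Pow(Add(Pow(-1, 2), -7), 2) = Pow(Add(1, -7), 2) = Pow(-6, 2) = 36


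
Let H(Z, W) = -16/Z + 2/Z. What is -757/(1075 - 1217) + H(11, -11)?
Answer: 6339/1562 ≈ 4.0583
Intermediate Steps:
H(Z, W) = -14/Z
-757/(1075 - 1217) + H(11, -11) = -757/(1075 - 1217) - 14/11 = -757/(-142) - 14*1/11 = -757*(-1/142) - 14/11 = 757/142 - 14/11 = 6339/1562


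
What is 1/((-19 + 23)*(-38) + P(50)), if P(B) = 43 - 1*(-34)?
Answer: -1/75 ≈ -0.013333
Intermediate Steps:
P(B) = 77 (P(B) = 43 + 34 = 77)
1/((-19 + 23)*(-38) + P(50)) = 1/((-19 + 23)*(-38) + 77) = 1/(4*(-38) + 77) = 1/(-152 + 77) = 1/(-75) = -1/75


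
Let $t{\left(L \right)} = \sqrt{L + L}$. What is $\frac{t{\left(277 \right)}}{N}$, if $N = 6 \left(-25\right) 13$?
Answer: $- \frac{\sqrt{554}}{1950} \approx -0.01207$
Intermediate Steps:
$t{\left(L \right)} = \sqrt{2} \sqrt{L}$ ($t{\left(L \right)} = \sqrt{2 L} = \sqrt{2} \sqrt{L}$)
$N = -1950$ ($N = \left(-150\right) 13 = -1950$)
$\frac{t{\left(277 \right)}}{N} = \frac{\sqrt{2} \sqrt{277}}{-1950} = \sqrt{554} \left(- \frac{1}{1950}\right) = - \frac{\sqrt{554}}{1950}$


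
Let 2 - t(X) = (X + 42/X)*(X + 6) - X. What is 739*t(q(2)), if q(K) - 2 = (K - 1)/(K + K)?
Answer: -1990127/16 ≈ -1.2438e+5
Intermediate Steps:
q(K) = 2 + (-1 + K)/(2*K) (q(K) = 2 + (K - 1)/(K + K) = 2 + (-1 + K)/((2*K)) = 2 + (-1 + K)*(1/(2*K)) = 2 + (-1 + K)/(2*K))
t(X) = 2 + X - (6 + X)*(X + 42/X) (t(X) = 2 - ((X + 42/X)*(X + 6) - X) = 2 - ((X + 42/X)*(6 + X) - X) = 2 - ((6 + X)*(X + 42/X) - X) = 2 - (-X + (6 + X)*(X + 42/X)) = 2 + (X - (6 + X)*(X + 42/X)) = 2 + X - (6 + X)*(X + 42/X))
739*t(q(2)) = 739*(-40 - ((½)*(-1 + 5*2)/2)² - 252*4/(-1 + 5*2) - 5*(-1 + 5*2)/(2*2)) = 739*(-40 - ((½)*(½)*(-1 + 10))² - 252*4/(-1 + 10) - 5*(-1 + 10)/(2*2)) = 739*(-40 - ((½)*(½)*9)² - 252/((½)*(½)*9) - 5*9/(2*2)) = 739*(-40 - (9/4)² - 252/9/4 - 5*9/4) = 739*(-40 - 1*81/16 - 252*4/9 - 45/4) = 739*(-40 - 81/16 - 112 - 45/4) = 739*(-2693/16) = -1990127/16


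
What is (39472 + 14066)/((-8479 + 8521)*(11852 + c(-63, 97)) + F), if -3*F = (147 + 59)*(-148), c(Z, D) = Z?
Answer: 80307/757951 ≈ 0.10595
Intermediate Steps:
F = 30488/3 (F = -(147 + 59)*(-148)/3 = -206*(-148)/3 = -1/3*(-30488) = 30488/3 ≈ 10163.)
(39472 + 14066)/((-8479 + 8521)*(11852 + c(-63, 97)) + F) = (39472 + 14066)/((-8479 + 8521)*(11852 - 63) + 30488/3) = 53538/(42*11789 + 30488/3) = 53538/(495138 + 30488/3) = 53538/(1515902/3) = 53538*(3/1515902) = 80307/757951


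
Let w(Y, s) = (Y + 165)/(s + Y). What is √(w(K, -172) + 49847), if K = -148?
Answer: √79755115/40 ≈ 223.26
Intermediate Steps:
w(Y, s) = (165 + Y)/(Y + s)
√(w(K, -172) + 49847) = √((165 - 148)/(-148 - 172) + 49847) = √(17/(-320) + 49847) = √(-1/320*17 + 49847) = √(-17/320 + 49847) = √(15951023/320) = √79755115/40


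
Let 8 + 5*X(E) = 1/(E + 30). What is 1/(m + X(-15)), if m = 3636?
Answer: 75/272581 ≈ 0.00027515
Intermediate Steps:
X(E) = -8/5 + 1/(5*(30 + E)) (X(E) = -8/5 + 1/(5*(E + 30)) = -8/5 + 1/(5*(30 + E)))
1/(m + X(-15)) = 1/(3636 + (-239 - 8*(-15))/(5*(30 - 15))) = 1/(3636 + (⅕)*(-239 + 120)/15) = 1/(3636 + (⅕)*(1/15)*(-119)) = 1/(3636 - 119/75) = 1/(272581/75) = 75/272581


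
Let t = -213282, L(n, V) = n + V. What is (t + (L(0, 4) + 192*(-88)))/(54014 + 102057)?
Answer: -230174/156071 ≈ -1.4748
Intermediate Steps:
L(n, V) = V + n
(t + (L(0, 4) + 192*(-88)))/(54014 + 102057) = (-213282 + ((4 + 0) + 192*(-88)))/(54014 + 102057) = (-213282 + (4 - 16896))/156071 = (-213282 - 16892)*(1/156071) = -230174*1/156071 = -230174/156071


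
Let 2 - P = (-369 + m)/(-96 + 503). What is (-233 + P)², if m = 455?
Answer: 8855374609/165649 ≈ 53459.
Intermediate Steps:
P = 728/407 (P = 2 - (-369 + 455)/(-96 + 503) = 2 - 86/407 = 728/407 ≈ 1.7887)
(-233 + P)² = (-233 + 728/407)² = (-94103/407)² = 8855374609/165649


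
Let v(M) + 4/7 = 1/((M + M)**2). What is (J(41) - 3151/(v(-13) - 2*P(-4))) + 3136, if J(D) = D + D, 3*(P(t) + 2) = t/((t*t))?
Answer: 119576266/51059 ≈ 2341.9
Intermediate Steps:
P(t) = -2 + 1/(3*t) (P(t) = -2 + (t/((t*t)))/3 = -2 + (t/(t**2))/3 = -2 + (t/t**2)/3 = -2 + 1/(3*t))
J(D) = 2*D
v(M) = -4/7 + 1/(4*M**2) (v(M) = -4/7 + 1/((M + M)**2) = -4/7 + 1/((2*M)**2) = -4/7 + 1/(4*M**2))
(J(41) - 3151/(v(-13) - 2*P(-4))) + 3136 = (2*41 - 3151/((-4/7 + (1/4)/(-13)**2) - 2*(-2 + (1/3)/(-4)))) + 3136 = (82 - 3151/((-4/7 + (1/4)*(1/169)) - 2*(-2 + (1/3)*(-1/4)))) + 3136 = (82 - 3151/((-4/7 + 1/676) - 2*(-2 - 1/12))) + 3136 = (82 - 3151/(-2697/4732 - 2*(-25/12))) + 3136 = (82 - 3151/(-2697/4732 + 25/6)) + 3136 = (82 - 3151/51059/14196) + 3136 = (82 - 3151*14196/51059) + 3136 = (82 - 44731596/51059) + 3136 = -40544758/51059 + 3136 = 119576266/51059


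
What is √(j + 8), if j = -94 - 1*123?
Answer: I*√209 ≈ 14.457*I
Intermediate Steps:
j = -217 (j = -94 - 123 = -217)
√(j + 8) = √(-217 + 8) = √(-209) = I*√209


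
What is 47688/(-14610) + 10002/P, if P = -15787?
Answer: -149829946/38441345 ≈ -3.8976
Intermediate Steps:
47688/(-14610) + 10002/P = 47688/(-14610) + 10002/(-15787) = 47688*(-1/14610) + 10002*(-1/15787) = -7948/2435 - 10002/15787 = -149829946/38441345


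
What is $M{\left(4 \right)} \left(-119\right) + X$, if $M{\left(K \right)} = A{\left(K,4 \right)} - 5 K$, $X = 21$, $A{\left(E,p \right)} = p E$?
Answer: $497$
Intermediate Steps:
$A{\left(E,p \right)} = E p$
$M{\left(K \right)} = - K$ ($M{\left(K \right)} = K 4 - 5 K = 4 K - 5 K = - K$)
$M{\left(4 \right)} \left(-119\right) + X = \left(-1\right) 4 \left(-119\right) + 21 = \left(-4\right) \left(-119\right) + 21 = 476 + 21 = 497$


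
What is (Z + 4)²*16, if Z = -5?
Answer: 16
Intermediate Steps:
(Z + 4)²*16 = (-5 + 4)²*16 = (-1)²*16 = 1*16 = 16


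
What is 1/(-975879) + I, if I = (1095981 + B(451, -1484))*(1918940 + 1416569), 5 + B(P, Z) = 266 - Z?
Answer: 3573156515203927385/975879 ≈ 3.6615e+12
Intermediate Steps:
B(P, Z) = 261 - Z (B(P, Z) = -5 + (266 - Z) = 261 - Z)
I = 3661474952534 (I = (1095981 + (261 - 1*(-1484)))*(1918940 + 1416569) = (1095981 + (261 + 1484))*3335509 = (1095981 + 1745)*3335509 = 1097726*3335509 = 3661474952534)
1/(-975879) + I = 1/(-975879) + 3661474952534 = -1/975879 + 3661474952534 = 3573156515203927385/975879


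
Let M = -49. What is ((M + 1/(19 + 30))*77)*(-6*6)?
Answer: 950400/7 ≈ 1.3577e+5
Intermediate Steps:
((M + 1/(19 + 30))*77)*(-6*6) = ((-49 + 1/(19 + 30))*77)*(-6*6) = ((-49 + 1/49)*77)*(-36) = -2400/49*77*(-36) = -26400/7*(-36) = 950400/7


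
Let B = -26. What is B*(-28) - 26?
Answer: 702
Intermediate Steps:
B*(-28) - 26 = -26*(-28) - 26 = 728 - 26 = 702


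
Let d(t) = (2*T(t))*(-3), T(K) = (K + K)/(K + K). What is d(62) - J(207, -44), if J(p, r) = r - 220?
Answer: 258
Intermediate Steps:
T(K) = 1 (T(K) = (2*K)/((2*K)) = (2*K)*(1/(2*K)) = 1)
J(p, r) = -220 + r
d(t) = -6 (d(t) = (2*1)*(-3) = 2*(-3) = -6)
d(62) - J(207, -44) = -6 - (-220 - 44) = -6 - 1*(-264) = -6 + 264 = 258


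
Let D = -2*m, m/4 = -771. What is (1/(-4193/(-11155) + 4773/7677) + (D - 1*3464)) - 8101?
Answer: -153664478679/28477492 ≈ -5396.0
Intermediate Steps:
m = -3084 (m = 4*(-771) = -3084)
D = 6168 (D = -2*(-3084) = 6168)
(1/(-4193/(-11155) + 4773/7677) + (D - 1*3464)) - 8101 = (1/(-4193/(-11155) + 4773/7677) + (6168 - 1*3464)) - 8101 = (1/(-4193*(-1/11155) + 4773*(1/7677)) + (6168 - 3464)) - 8101 = (1/(4193/11155 + 1591/2559) + 2704) - 8101 = (1/(28477492/28545645) + 2704) - 8101 = (28545645/28477492 + 2704) - 8101 = 77031684013/28477492 - 8101 = -153664478679/28477492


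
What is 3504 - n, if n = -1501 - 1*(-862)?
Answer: 4143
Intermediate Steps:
n = -639 (n = -1501 + 862 = -639)
3504 - n = 3504 - 1*(-639) = 3504 + 639 = 4143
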